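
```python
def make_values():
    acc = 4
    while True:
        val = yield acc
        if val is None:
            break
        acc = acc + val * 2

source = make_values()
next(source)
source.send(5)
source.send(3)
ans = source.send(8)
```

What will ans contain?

Step 1: next() -> yield acc=4.
Step 2: send(5) -> val=5, acc = 4 + 5*2 = 14, yield 14.
Step 3: send(3) -> val=3, acc = 14 + 3*2 = 20, yield 20.
Step 4: send(8) -> val=8, acc = 20 + 8*2 = 36, yield 36.
Therefore ans = 36.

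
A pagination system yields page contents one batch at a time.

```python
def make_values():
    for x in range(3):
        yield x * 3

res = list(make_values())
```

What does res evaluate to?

Step 1: For each x in range(3), yield x * 3:
  x=0: yield 0 * 3 = 0
  x=1: yield 1 * 3 = 3
  x=2: yield 2 * 3 = 6
Therefore res = [0, 3, 6].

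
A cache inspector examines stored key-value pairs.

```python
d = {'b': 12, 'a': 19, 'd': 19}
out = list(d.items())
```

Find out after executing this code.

Step 1: d.items() returns (key, value) pairs in insertion order.
Therefore out = [('b', 12), ('a', 19), ('d', 19)].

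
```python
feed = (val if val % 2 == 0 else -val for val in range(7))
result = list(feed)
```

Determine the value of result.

Step 1: For each val in range(7), yield val if even, else -val:
  val=0: even, yield 0
  val=1: odd, yield -1
  val=2: even, yield 2
  val=3: odd, yield -3
  val=4: even, yield 4
  val=5: odd, yield -5
  val=6: even, yield 6
Therefore result = [0, -1, 2, -3, 4, -5, 6].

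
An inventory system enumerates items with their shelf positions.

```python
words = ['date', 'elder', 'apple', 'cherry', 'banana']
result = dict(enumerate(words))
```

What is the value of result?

Step 1: enumerate pairs indices with words:
  0 -> 'date'
  1 -> 'elder'
  2 -> 'apple'
  3 -> 'cherry'
  4 -> 'banana'
Therefore result = {0: 'date', 1: 'elder', 2: 'apple', 3: 'cherry', 4: 'banana'}.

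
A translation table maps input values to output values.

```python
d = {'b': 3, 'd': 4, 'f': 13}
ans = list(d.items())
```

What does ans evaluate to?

Step 1: d.items() returns (key, value) pairs in insertion order.
Therefore ans = [('b', 3), ('d', 4), ('f', 13)].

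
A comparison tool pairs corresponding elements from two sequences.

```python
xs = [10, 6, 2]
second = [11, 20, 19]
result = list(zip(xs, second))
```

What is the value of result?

Step 1: zip pairs elements at same index:
  Index 0: (10, 11)
  Index 1: (6, 20)
  Index 2: (2, 19)
Therefore result = [(10, 11), (6, 20), (2, 19)].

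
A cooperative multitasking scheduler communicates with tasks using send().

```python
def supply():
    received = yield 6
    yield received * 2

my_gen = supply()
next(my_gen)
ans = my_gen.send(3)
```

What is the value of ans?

Step 1: next(my_gen) advances to first yield, producing 6.
Step 2: send(3) resumes, received = 3.
Step 3: yield received * 2 = 3 * 2 = 6.
Therefore ans = 6.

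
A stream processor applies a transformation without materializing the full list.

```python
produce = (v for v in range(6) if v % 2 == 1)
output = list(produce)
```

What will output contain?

Step 1: Filter range(6) keeping only odd values:
  v=0: even, excluded
  v=1: odd, included
  v=2: even, excluded
  v=3: odd, included
  v=4: even, excluded
  v=5: odd, included
Therefore output = [1, 3, 5].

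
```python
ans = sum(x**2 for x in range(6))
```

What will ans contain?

Step 1: Compute x**2 for each x in range(6):
  x=0: 0**2 = 0
  x=1: 1**2 = 1
  x=2: 2**2 = 4
  x=3: 3**2 = 9
  x=4: 4**2 = 16
  x=5: 5**2 = 25
Step 2: sum = 0 + 1 + 4 + 9 + 16 + 25 = 55.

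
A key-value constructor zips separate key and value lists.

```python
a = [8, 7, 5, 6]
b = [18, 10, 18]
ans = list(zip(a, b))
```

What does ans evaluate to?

Step 1: zip stops at shortest (len(a)=4, len(b)=3):
  Index 0: (8, 18)
  Index 1: (7, 10)
  Index 2: (5, 18)
Step 2: Last element of a (6) has no pair, dropped.
Therefore ans = [(8, 18), (7, 10), (5, 18)].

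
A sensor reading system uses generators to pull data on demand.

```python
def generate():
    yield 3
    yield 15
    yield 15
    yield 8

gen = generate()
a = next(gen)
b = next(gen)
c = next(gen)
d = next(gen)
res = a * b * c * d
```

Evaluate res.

Step 1: Create generator and consume all values:
  a = next(gen) = 3
  b = next(gen) = 15
  c = next(gen) = 15
  d = next(gen) = 8
Step 2: res = 3 * 15 * 15 * 8 = 5400.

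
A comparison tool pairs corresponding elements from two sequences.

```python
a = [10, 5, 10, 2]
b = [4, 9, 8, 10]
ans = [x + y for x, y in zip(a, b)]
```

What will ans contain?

Step 1: Add corresponding elements:
  10 + 4 = 14
  5 + 9 = 14
  10 + 8 = 18
  2 + 10 = 12
Therefore ans = [14, 14, 18, 12].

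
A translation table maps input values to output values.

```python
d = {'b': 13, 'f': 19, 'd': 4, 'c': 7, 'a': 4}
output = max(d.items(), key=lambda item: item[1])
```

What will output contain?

Step 1: Find item with maximum value:
  ('b', 13)
  ('f', 19)
  ('d', 4)
  ('c', 7)
  ('a', 4)
Step 2: Maximum value is 19 at key 'f'.
Therefore output = ('f', 19).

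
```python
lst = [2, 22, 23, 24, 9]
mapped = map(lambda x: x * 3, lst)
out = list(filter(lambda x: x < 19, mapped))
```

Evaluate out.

Step 1: Map x * 3:
  2 -> 6
  22 -> 66
  23 -> 69
  24 -> 72
  9 -> 27
Step 2: Filter for < 19:
  6: kept
  66: removed
  69: removed
  72: removed
  27: removed
Therefore out = [6].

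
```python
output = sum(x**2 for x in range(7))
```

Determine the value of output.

Step 1: Compute x**2 for each x in range(7):
  x=0: 0**2 = 0
  x=1: 1**2 = 1
  x=2: 2**2 = 4
  x=3: 3**2 = 9
  x=4: 4**2 = 16
  x=5: 5**2 = 25
  x=6: 6**2 = 36
Step 2: sum = 0 + 1 + 4 + 9 + 16 + 25 + 36 = 91.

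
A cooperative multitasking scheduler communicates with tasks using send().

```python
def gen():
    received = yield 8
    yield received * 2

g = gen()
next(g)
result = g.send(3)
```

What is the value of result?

Step 1: next(g) advances to first yield, producing 8.
Step 2: send(3) resumes, received = 3.
Step 3: yield received * 2 = 3 * 2 = 6.
Therefore result = 6.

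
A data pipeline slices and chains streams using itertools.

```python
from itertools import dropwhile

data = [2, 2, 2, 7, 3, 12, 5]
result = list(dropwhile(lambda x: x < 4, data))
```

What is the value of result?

Step 1: dropwhile drops elements while < 4:
  2 < 4: dropped
  2 < 4: dropped
  2 < 4: dropped
  7: kept (dropping stopped)
Step 2: Remaining elements kept regardless of condition.
Therefore result = [7, 3, 12, 5].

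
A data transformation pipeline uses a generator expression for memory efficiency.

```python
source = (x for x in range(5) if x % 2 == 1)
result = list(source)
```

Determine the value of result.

Step 1: Filter range(5) keeping only odd values:
  x=0: even, excluded
  x=1: odd, included
  x=2: even, excluded
  x=3: odd, included
  x=4: even, excluded
Therefore result = [1, 3].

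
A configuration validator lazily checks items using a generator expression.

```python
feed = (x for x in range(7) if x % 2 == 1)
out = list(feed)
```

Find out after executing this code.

Step 1: Filter range(7) keeping only odd values:
  x=0: even, excluded
  x=1: odd, included
  x=2: even, excluded
  x=3: odd, included
  x=4: even, excluded
  x=5: odd, included
  x=6: even, excluded
Therefore out = [1, 3, 5].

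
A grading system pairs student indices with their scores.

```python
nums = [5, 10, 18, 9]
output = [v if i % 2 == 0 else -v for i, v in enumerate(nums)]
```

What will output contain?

Step 1: For each (i, v), keep v if i is even, negate if odd:
  i=0 (even): keep 5
  i=1 (odd): negate to -10
  i=2 (even): keep 18
  i=3 (odd): negate to -9
Therefore output = [5, -10, 18, -9].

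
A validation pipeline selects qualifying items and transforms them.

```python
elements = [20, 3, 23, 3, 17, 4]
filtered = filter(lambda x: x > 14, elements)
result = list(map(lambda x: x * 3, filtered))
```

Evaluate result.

Step 1: Filter elements for elements > 14:
  20: kept
  3: removed
  23: kept
  3: removed
  17: kept
  4: removed
Step 2: Map x * 3 on filtered [20, 23, 17]:
  20 -> 60
  23 -> 69
  17 -> 51
Therefore result = [60, 69, 51].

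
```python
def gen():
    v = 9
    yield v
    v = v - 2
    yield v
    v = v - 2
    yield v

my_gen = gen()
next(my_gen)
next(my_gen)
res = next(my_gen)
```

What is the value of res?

Step 1: Trace through generator execution:
  Yield 1: v starts at 9, yield 9
  Yield 2: v = 9 - 2 = 7, yield 7
  Yield 3: v = 7 - 2 = 5, yield 5
Step 2: First next() gets 9, second next() gets the second value, third next() yields 5.
Therefore res = 5.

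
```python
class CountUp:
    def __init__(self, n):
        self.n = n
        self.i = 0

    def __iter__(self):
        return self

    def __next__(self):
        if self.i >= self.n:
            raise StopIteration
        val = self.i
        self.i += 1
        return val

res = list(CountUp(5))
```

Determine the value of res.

Step 1: CountUp(5) creates an iterator counting 0 to 4.
Step 2: list() consumes all values: [0, 1, 2, 3, 4].
Therefore res = [0, 1, 2, 3, 4].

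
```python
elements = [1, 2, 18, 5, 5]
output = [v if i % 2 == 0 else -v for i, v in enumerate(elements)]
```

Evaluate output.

Step 1: For each (i, v), keep v if i is even, negate if odd:
  i=0 (even): keep 1
  i=1 (odd): negate to -2
  i=2 (even): keep 18
  i=3 (odd): negate to -5
  i=4 (even): keep 5
Therefore output = [1, -2, 18, -5, 5].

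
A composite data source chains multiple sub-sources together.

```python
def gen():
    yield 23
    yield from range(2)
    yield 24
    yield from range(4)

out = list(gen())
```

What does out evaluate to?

Step 1: Trace yields in order:
  yield 23
  yield 0
  yield 1
  yield 24
  yield 0
  yield 1
  yield 2
  yield 3
Therefore out = [23, 0, 1, 24, 0, 1, 2, 3].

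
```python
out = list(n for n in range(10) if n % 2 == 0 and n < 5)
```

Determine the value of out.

Step 1: Filter range(10) where n % 2 == 0 and n < 5:
  n=0: both conditions met, included
  n=1: excluded (1 % 2 != 0)
  n=2: both conditions met, included
  n=3: excluded (3 % 2 != 0)
  n=4: both conditions met, included
  n=5: excluded (5 % 2 != 0, 5 >= 5)
  n=6: excluded (6 >= 5)
  n=7: excluded (7 % 2 != 0, 7 >= 5)
  n=8: excluded (8 >= 5)
  n=9: excluded (9 % 2 != 0, 9 >= 5)
Therefore out = [0, 2, 4].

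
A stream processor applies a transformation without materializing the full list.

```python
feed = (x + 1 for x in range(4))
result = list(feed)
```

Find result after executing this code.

Step 1: For each x in range(4), compute x+1:
  x=0: 0+1 = 1
  x=1: 1+1 = 2
  x=2: 2+1 = 3
  x=3: 3+1 = 4
Therefore result = [1, 2, 3, 4].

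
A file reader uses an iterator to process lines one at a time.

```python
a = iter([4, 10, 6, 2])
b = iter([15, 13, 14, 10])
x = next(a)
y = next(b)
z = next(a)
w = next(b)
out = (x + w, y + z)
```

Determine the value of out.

Step 1: a iterates [4, 10, 6, 2], b iterates [15, 13, 14, 10].
Step 2: x = next(a) = 4, y = next(b) = 15.
Step 3: z = next(a) = 10, w = next(b) = 13.
Step 4: out = (4 + 13, 15 + 10) = (17, 25).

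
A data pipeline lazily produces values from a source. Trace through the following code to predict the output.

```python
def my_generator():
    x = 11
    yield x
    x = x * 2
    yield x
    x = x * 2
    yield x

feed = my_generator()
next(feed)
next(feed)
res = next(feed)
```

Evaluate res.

Step 1: Trace through generator execution:
  Yield 1: x starts at 11, yield 11
  Yield 2: x = 11 * 2 = 22, yield 22
  Yield 3: x = 22 * 2 = 44, yield 44
Step 2: First next() gets 11, second next() gets the second value, third next() yields 44.
Therefore res = 44.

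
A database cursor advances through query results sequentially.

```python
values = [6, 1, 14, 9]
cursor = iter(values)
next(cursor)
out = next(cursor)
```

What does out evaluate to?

Step 1: Create iterator over [6, 1, 14, 9].
Step 2: next() consumes 6.
Step 3: next() returns 1.
Therefore out = 1.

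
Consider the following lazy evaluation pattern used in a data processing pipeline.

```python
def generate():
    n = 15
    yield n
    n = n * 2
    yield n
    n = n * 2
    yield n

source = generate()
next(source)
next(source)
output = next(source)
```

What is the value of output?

Step 1: Trace through generator execution:
  Yield 1: n starts at 15, yield 15
  Yield 2: n = 15 * 2 = 30, yield 30
  Yield 3: n = 30 * 2 = 60, yield 60
Step 2: First next() gets 15, second next() gets the second value, third next() yields 60.
Therefore output = 60.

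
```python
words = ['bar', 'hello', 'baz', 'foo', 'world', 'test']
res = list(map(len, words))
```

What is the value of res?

Step 1: Map len() to each word:
  'bar' -> 3
  'hello' -> 5
  'baz' -> 3
  'foo' -> 3
  'world' -> 5
  'test' -> 4
Therefore res = [3, 5, 3, 3, 5, 4].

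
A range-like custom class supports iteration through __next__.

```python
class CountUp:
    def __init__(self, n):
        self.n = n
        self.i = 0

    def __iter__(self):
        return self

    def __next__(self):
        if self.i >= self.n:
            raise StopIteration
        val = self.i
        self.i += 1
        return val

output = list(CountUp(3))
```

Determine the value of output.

Step 1: CountUp(3) creates an iterator counting 0 to 2.
Step 2: list() consumes all values: [0, 1, 2].
Therefore output = [0, 1, 2].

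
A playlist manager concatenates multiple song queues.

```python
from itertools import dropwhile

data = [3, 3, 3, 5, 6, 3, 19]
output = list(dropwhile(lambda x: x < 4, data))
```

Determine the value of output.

Step 1: dropwhile drops elements while < 4:
  3 < 4: dropped
  3 < 4: dropped
  3 < 4: dropped
  5: kept (dropping stopped)
Step 2: Remaining elements kept regardless of condition.
Therefore output = [5, 6, 3, 19].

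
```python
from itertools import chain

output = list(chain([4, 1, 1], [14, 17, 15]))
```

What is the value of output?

Step 1: chain() concatenates iterables: [4, 1, 1] + [14, 17, 15].
Therefore output = [4, 1, 1, 14, 17, 15].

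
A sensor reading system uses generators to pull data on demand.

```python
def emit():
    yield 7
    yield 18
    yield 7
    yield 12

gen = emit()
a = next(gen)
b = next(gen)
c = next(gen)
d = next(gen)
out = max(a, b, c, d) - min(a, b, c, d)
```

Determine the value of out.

Step 1: Create generator and consume all values:
  a = next(gen) = 7
  b = next(gen) = 18
  c = next(gen) = 7
  d = next(gen) = 12
Step 2: max = 18, min = 7, out = 18 - 7 = 11.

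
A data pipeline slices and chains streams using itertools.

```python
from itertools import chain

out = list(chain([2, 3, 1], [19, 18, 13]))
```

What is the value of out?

Step 1: chain() concatenates iterables: [2, 3, 1] + [19, 18, 13].
Therefore out = [2, 3, 1, 19, 18, 13].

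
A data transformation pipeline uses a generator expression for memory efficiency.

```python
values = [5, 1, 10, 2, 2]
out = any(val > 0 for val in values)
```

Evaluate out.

Step 1: Check val > 0 for each element in [5, 1, 10, 2, 2]:
  5 > 0: True
  1 > 0: True
  10 > 0: True
  2 > 0: True
  2 > 0: True
Step 2: any() returns True.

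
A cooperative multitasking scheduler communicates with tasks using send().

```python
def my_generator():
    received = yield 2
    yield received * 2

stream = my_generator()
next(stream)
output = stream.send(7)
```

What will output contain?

Step 1: next(stream) advances to first yield, producing 2.
Step 2: send(7) resumes, received = 7.
Step 3: yield received * 2 = 7 * 2 = 14.
Therefore output = 14.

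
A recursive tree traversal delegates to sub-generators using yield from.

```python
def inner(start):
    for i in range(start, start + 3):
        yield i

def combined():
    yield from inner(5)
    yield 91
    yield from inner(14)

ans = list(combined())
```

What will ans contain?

Step 1: combined() delegates to inner(5):
  yield 5
  yield 6
  yield 7
Step 2: yield 91
Step 3: Delegates to inner(14):
  yield 14
  yield 15
  yield 16
Therefore ans = [5, 6, 7, 91, 14, 15, 16].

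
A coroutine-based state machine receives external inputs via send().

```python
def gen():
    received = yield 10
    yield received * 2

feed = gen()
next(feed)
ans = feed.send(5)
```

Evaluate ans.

Step 1: next(feed) advances to first yield, producing 10.
Step 2: send(5) resumes, received = 5.
Step 3: yield received * 2 = 5 * 2 = 10.
Therefore ans = 10.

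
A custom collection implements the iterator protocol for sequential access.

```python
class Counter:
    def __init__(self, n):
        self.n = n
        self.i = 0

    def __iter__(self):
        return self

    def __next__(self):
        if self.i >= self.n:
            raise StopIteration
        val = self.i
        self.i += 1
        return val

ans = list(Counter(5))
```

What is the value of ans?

Step 1: Counter(5) creates an iterator counting 0 to 4.
Step 2: list() consumes all values: [0, 1, 2, 3, 4].
Therefore ans = [0, 1, 2, 3, 4].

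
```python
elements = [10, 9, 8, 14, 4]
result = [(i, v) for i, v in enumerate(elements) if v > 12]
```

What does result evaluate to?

Step 1: Filter enumerate([10, 9, 8, 14, 4]) keeping v > 12:
  (0, 10): 10 <= 12, excluded
  (1, 9): 9 <= 12, excluded
  (2, 8): 8 <= 12, excluded
  (3, 14): 14 > 12, included
  (4, 4): 4 <= 12, excluded
Therefore result = [(3, 14)].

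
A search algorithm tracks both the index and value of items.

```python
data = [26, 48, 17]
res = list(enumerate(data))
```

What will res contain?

Step 1: enumerate pairs each element with its index:
  (0, 26)
  (1, 48)
  (2, 17)
Therefore res = [(0, 26), (1, 48), (2, 17)].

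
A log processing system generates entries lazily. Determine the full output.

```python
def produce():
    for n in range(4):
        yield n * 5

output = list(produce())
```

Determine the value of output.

Step 1: For each n in range(4), yield n * 5:
  n=0: yield 0 * 5 = 0
  n=1: yield 1 * 5 = 5
  n=2: yield 2 * 5 = 10
  n=3: yield 3 * 5 = 15
Therefore output = [0, 5, 10, 15].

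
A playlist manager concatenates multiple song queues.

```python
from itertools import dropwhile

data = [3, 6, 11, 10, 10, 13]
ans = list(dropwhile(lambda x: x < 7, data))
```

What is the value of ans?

Step 1: dropwhile drops elements while < 7:
  3 < 7: dropped
  6 < 7: dropped
  11: kept (dropping stopped)
Step 2: Remaining elements kept regardless of condition.
Therefore ans = [11, 10, 10, 13].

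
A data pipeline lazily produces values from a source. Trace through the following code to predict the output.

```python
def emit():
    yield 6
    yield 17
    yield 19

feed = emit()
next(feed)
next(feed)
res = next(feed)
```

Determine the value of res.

Step 1: emit() creates a generator.
Step 2: next(feed) yields 6 (consumed and discarded).
Step 3: next(feed) yields 17 (consumed and discarded).
Step 4: next(feed) yields 19, assigned to res.
Therefore res = 19.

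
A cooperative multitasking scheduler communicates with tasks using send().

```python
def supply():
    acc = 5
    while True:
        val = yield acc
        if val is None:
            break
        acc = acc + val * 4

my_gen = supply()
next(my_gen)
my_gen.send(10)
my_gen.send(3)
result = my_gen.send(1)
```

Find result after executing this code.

Step 1: next() -> yield acc=5.
Step 2: send(10) -> val=10, acc = 5 + 10*4 = 45, yield 45.
Step 3: send(3) -> val=3, acc = 45 + 3*4 = 57, yield 57.
Step 4: send(1) -> val=1, acc = 57 + 1*4 = 61, yield 61.
Therefore result = 61.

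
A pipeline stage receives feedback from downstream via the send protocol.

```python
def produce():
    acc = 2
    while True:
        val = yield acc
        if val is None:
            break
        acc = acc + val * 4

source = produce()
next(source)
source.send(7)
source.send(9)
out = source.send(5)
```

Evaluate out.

Step 1: next() -> yield acc=2.
Step 2: send(7) -> val=7, acc = 2 + 7*4 = 30, yield 30.
Step 3: send(9) -> val=9, acc = 30 + 9*4 = 66, yield 66.
Step 4: send(5) -> val=5, acc = 66 + 5*4 = 86, yield 86.
Therefore out = 86.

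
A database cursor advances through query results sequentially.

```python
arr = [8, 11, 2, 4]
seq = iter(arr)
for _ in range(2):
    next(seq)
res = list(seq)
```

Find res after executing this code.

Step 1: Create iterator over [8, 11, 2, 4].
Step 2: Advance 2 positions (consuming [8, 11]).
Step 3: list() collects remaining elements: [2, 4].
Therefore res = [2, 4].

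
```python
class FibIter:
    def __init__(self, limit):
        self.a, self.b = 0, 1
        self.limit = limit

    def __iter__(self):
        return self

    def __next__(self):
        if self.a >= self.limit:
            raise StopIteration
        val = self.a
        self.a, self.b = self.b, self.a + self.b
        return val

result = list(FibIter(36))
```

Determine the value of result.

Step 1: Fibonacci-like sequence (a=0, b=1) until >= 36:
  Yield 0, then a,b = 1,1
  Yield 1, then a,b = 1,2
  Yield 1, then a,b = 2,3
  Yield 2, then a,b = 3,5
  Yield 3, then a,b = 5,8
  Yield 5, then a,b = 8,13
  Yield 8, then a,b = 13,21
  Yield 13, then a,b = 21,34
  Yield 21, then a,b = 34,55
  Yield 34, then a,b = 55,89
Step 2: 55 >= 36, stop.
Therefore result = [0, 1, 1, 2, 3, 5, 8, 13, 21, 34].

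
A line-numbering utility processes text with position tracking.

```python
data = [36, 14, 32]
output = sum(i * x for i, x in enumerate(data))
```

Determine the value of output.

Step 1: Compute i * x for each (i, x) in enumerate([36, 14, 32]):
  i=0, x=36: 0*36 = 0
  i=1, x=14: 1*14 = 14
  i=2, x=32: 2*32 = 64
Step 2: sum = 0 + 14 + 64 = 78.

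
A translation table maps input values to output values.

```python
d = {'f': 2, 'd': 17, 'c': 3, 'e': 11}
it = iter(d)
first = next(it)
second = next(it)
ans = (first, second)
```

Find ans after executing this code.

Step 1: iter(d) iterates over keys: ['f', 'd', 'c', 'e'].
Step 2: first = next(it) = 'f', second = next(it) = 'd'.
Therefore ans = ('f', 'd').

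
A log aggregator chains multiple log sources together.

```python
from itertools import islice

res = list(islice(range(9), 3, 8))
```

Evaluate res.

Step 1: islice(range(9), 3, 8) takes elements at indices [3, 8).
Step 2: Elements: [3, 4, 5, 6, 7].
Therefore res = [3, 4, 5, 6, 7].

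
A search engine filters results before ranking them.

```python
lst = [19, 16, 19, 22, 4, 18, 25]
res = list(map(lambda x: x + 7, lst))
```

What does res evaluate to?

Step 1: Apply lambda x: x + 7 to each element:
  19 -> 26
  16 -> 23
  19 -> 26
  22 -> 29
  4 -> 11
  18 -> 25
  25 -> 32
Therefore res = [26, 23, 26, 29, 11, 25, 32].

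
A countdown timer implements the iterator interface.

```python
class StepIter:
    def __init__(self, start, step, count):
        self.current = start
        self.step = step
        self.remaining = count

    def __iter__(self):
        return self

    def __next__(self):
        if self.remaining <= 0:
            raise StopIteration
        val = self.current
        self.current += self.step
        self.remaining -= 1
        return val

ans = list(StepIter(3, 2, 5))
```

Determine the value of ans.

Step 1: StepIter starts at 3, increments by 2, for 5 steps:
  Yield 3, then current += 2
  Yield 5, then current += 2
  Yield 7, then current += 2
  Yield 9, then current += 2
  Yield 11, then current += 2
Therefore ans = [3, 5, 7, 9, 11].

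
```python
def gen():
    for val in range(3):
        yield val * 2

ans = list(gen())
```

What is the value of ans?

Step 1: For each val in range(3), yield val * 2:
  val=0: yield 0 * 2 = 0
  val=1: yield 1 * 2 = 2
  val=2: yield 2 * 2 = 4
Therefore ans = [0, 2, 4].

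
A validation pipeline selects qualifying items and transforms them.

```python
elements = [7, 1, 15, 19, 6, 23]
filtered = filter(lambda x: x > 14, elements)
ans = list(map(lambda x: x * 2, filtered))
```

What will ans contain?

Step 1: Filter elements for elements > 14:
  7: removed
  1: removed
  15: kept
  19: kept
  6: removed
  23: kept
Step 2: Map x * 2 on filtered [15, 19, 23]:
  15 -> 30
  19 -> 38
  23 -> 46
Therefore ans = [30, 38, 46].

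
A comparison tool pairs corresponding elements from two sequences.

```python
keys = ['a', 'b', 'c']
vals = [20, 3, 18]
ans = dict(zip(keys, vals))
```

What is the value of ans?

Step 1: zip pairs keys with values:
  'a' -> 20
  'b' -> 3
  'c' -> 18
Therefore ans = {'a': 20, 'b': 3, 'c': 18}.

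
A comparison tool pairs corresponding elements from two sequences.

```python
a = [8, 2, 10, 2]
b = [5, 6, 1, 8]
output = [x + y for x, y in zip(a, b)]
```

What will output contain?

Step 1: Add corresponding elements:
  8 + 5 = 13
  2 + 6 = 8
  10 + 1 = 11
  2 + 8 = 10
Therefore output = [13, 8, 11, 10].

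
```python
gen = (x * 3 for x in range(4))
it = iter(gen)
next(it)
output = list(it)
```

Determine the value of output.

Step 1: Generator produces [0, 3, 6, 9].
Step 2: next(it) consumes first element (0).
Step 3: list(it) collects remaining: [3, 6, 9].
Therefore output = [3, 6, 9].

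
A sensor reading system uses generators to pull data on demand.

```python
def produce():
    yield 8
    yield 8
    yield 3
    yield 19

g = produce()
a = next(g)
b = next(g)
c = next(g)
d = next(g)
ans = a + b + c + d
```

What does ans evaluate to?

Step 1: Create generator and consume all values:
  a = next(g) = 8
  b = next(g) = 8
  c = next(g) = 3
  d = next(g) = 19
Step 2: ans = 8 + 8 + 3 + 19 = 38.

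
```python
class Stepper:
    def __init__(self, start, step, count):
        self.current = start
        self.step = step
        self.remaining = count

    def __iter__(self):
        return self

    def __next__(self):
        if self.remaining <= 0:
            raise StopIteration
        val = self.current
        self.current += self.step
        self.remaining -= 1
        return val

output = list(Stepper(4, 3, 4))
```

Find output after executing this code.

Step 1: Stepper starts at 4, increments by 3, for 4 steps:
  Yield 4, then current += 3
  Yield 7, then current += 3
  Yield 10, then current += 3
  Yield 13, then current += 3
Therefore output = [4, 7, 10, 13].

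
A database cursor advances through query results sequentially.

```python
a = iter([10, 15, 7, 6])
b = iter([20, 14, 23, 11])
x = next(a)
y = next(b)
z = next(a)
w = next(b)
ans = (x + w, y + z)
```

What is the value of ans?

Step 1: a iterates [10, 15, 7, 6], b iterates [20, 14, 23, 11].
Step 2: x = next(a) = 10, y = next(b) = 20.
Step 3: z = next(a) = 15, w = next(b) = 14.
Step 4: ans = (10 + 14, 20 + 15) = (24, 35).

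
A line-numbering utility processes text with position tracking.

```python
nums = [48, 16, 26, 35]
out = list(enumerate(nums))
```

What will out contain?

Step 1: enumerate pairs each element with its index:
  (0, 48)
  (1, 16)
  (2, 26)
  (3, 35)
Therefore out = [(0, 48), (1, 16), (2, 26), (3, 35)].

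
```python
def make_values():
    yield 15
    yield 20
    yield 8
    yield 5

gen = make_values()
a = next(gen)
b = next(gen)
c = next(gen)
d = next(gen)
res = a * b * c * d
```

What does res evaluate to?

Step 1: Create generator and consume all values:
  a = next(gen) = 15
  b = next(gen) = 20
  c = next(gen) = 8
  d = next(gen) = 5
Step 2: res = 15 * 20 * 8 * 5 = 12000.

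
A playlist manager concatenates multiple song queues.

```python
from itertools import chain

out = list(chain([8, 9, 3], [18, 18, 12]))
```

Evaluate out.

Step 1: chain() concatenates iterables: [8, 9, 3] + [18, 18, 12].
Therefore out = [8, 9, 3, 18, 18, 12].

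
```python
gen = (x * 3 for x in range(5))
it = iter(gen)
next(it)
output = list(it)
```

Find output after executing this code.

Step 1: Generator produces [0, 3, 6, 9, 12].
Step 2: next(it) consumes first element (0).
Step 3: list(it) collects remaining: [3, 6, 9, 12].
Therefore output = [3, 6, 9, 12].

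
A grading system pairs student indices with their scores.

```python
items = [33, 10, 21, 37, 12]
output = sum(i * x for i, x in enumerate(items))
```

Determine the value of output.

Step 1: Compute i * x for each (i, x) in enumerate([33, 10, 21, 37, 12]):
  i=0, x=33: 0*33 = 0
  i=1, x=10: 1*10 = 10
  i=2, x=21: 2*21 = 42
  i=3, x=37: 3*37 = 111
  i=4, x=12: 4*12 = 48
Step 2: sum = 0 + 10 + 42 + 111 + 48 = 211.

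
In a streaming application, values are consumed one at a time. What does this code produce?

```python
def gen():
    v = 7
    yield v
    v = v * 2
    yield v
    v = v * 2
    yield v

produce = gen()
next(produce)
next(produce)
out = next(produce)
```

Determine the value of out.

Step 1: Trace through generator execution:
  Yield 1: v starts at 7, yield 7
  Yield 2: v = 7 * 2 = 14, yield 14
  Yield 3: v = 14 * 2 = 28, yield 28
Step 2: First next() gets 7, second next() gets the second value, third next() yields 28.
Therefore out = 28.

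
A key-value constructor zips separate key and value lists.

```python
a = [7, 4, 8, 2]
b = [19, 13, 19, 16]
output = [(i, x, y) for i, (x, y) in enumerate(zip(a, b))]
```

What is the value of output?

Step 1: enumerate(zip(a, b)) gives index with paired elements:
  i=0: (7, 19)
  i=1: (4, 13)
  i=2: (8, 19)
  i=3: (2, 16)
Therefore output = [(0, 7, 19), (1, 4, 13), (2, 8, 19), (3, 2, 16)].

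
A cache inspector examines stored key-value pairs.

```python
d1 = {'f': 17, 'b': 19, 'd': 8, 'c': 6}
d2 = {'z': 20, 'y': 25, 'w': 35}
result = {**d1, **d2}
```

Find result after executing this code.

Step 1: Merge d1 and d2 (d2 values override on key conflicts).
Step 2: d1 has keys ['f', 'b', 'd', 'c'], d2 has keys ['z', 'y', 'w'].
Therefore result = {'f': 17, 'b': 19, 'd': 8, 'c': 6, 'z': 20, 'y': 25, 'w': 35}.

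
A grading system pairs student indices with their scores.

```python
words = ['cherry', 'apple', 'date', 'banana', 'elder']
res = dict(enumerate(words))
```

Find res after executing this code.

Step 1: enumerate pairs indices with words:
  0 -> 'cherry'
  1 -> 'apple'
  2 -> 'date'
  3 -> 'banana'
  4 -> 'elder'
Therefore res = {0: 'cherry', 1: 'apple', 2: 'date', 3: 'banana', 4: 'elder'}.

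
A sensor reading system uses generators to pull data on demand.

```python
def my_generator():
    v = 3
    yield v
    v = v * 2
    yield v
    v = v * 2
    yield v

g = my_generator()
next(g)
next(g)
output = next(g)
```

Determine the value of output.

Step 1: Trace through generator execution:
  Yield 1: v starts at 3, yield 3
  Yield 2: v = 3 * 2 = 6, yield 6
  Yield 3: v = 6 * 2 = 12, yield 12
Step 2: First next() gets 3, second next() gets the second value, third next() yields 12.
Therefore output = 12.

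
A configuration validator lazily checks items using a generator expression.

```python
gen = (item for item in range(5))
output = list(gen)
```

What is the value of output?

Step 1: Generator expression iterates range(5): [0, 1, 2, 3, 4].
Step 2: list() collects all values.
Therefore output = [0, 1, 2, 3, 4].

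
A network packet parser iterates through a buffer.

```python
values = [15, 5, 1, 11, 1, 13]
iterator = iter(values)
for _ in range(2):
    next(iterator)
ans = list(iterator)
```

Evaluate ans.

Step 1: Create iterator over [15, 5, 1, 11, 1, 13].
Step 2: Advance 2 positions (consuming [15, 5]).
Step 3: list() collects remaining elements: [1, 11, 1, 13].
Therefore ans = [1, 11, 1, 13].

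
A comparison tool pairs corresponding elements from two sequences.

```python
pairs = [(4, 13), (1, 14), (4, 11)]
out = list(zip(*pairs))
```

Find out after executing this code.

Step 1: zip(*pairs) transposes: unzips [(4, 13), (1, 14), (4, 11)] into separate sequences.
Step 2: First elements: (4, 1, 4), second elements: (13, 14, 11).
Therefore out = [(4, 1, 4), (13, 14, 11)].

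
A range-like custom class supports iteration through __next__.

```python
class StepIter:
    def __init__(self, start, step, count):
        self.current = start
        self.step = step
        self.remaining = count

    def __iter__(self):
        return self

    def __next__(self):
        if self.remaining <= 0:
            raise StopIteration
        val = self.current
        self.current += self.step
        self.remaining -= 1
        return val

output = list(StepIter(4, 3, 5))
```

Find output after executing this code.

Step 1: StepIter starts at 4, increments by 3, for 5 steps:
  Yield 4, then current += 3
  Yield 7, then current += 3
  Yield 10, then current += 3
  Yield 13, then current += 3
  Yield 16, then current += 3
Therefore output = [4, 7, 10, 13, 16].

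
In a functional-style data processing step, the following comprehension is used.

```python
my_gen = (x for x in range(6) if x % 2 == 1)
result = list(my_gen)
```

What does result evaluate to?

Step 1: Filter range(6) keeping only odd values:
  x=0: even, excluded
  x=1: odd, included
  x=2: even, excluded
  x=3: odd, included
  x=4: even, excluded
  x=5: odd, included
Therefore result = [1, 3, 5].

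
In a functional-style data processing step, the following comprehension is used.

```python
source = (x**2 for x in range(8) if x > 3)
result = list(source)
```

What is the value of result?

Step 1: For range(8), keep x > 3, then square:
  x=0: 0 <= 3, excluded
  x=1: 1 <= 3, excluded
  x=2: 2 <= 3, excluded
  x=3: 3 <= 3, excluded
  x=4: 4 > 3, yield 4**2 = 16
  x=5: 5 > 3, yield 5**2 = 25
  x=6: 6 > 3, yield 6**2 = 36
  x=7: 7 > 3, yield 7**2 = 49
Therefore result = [16, 25, 36, 49].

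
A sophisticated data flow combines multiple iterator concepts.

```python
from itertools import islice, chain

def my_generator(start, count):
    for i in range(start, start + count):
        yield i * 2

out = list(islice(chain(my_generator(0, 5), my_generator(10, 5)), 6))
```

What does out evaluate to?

Step 1: my_generator(0, 5) yields [0, 2, 4, 6, 8].
Step 2: my_generator(10, 5) yields [20, 22, 24, 26, 28].
Step 3: chain concatenates: [0, 2, 4, 6, 8, 20, 22, 24, 26, 28].
Step 4: islice takes first 6: [0, 2, 4, 6, 8, 20].
Therefore out = [0, 2, 4, 6, 8, 20].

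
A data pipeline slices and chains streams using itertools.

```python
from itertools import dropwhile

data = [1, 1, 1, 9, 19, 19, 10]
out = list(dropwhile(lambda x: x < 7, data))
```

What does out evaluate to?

Step 1: dropwhile drops elements while < 7:
  1 < 7: dropped
  1 < 7: dropped
  1 < 7: dropped
  9: kept (dropping stopped)
Step 2: Remaining elements kept regardless of condition.
Therefore out = [9, 19, 19, 10].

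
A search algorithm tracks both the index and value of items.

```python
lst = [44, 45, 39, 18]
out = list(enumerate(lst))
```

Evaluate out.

Step 1: enumerate pairs each element with its index:
  (0, 44)
  (1, 45)
  (2, 39)
  (3, 18)
Therefore out = [(0, 44), (1, 45), (2, 39), (3, 18)].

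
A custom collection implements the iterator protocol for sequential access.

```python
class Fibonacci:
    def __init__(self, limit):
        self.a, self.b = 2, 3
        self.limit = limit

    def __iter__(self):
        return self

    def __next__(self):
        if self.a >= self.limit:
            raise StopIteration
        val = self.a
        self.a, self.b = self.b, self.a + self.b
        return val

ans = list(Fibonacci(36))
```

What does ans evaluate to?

Step 1: Fibonacci-like sequence (a=2, b=3) until >= 36:
  Yield 2, then a,b = 3,5
  Yield 3, then a,b = 5,8
  Yield 5, then a,b = 8,13
  Yield 8, then a,b = 13,21
  Yield 13, then a,b = 21,34
  Yield 21, then a,b = 34,55
  Yield 34, then a,b = 55,89
Step 2: 55 >= 36, stop.
Therefore ans = [2, 3, 5, 8, 13, 21, 34].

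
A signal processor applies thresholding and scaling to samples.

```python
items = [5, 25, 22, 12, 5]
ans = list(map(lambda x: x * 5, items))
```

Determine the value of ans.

Step 1: Apply lambda x: x * 5 to each element:
  5 -> 25
  25 -> 125
  22 -> 110
  12 -> 60
  5 -> 25
Therefore ans = [25, 125, 110, 60, 25].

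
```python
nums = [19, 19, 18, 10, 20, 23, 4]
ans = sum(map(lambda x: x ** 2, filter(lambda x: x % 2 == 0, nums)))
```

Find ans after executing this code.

Step 1: Filter even numbers from [19, 19, 18, 10, 20, 23, 4]: [18, 10, 20, 4]
Step 2: Square each: [324, 100, 400, 16]
Step 3: Sum = 840.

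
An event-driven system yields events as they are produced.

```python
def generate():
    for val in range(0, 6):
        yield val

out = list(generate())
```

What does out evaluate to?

Step 1: The generator yields each value from range(0, 6).
Step 2: list() consumes all yields: [0, 1, 2, 3, 4, 5].
Therefore out = [0, 1, 2, 3, 4, 5].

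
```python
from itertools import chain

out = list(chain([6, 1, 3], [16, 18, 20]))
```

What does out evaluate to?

Step 1: chain() concatenates iterables: [6, 1, 3] + [16, 18, 20].
Therefore out = [6, 1, 3, 16, 18, 20].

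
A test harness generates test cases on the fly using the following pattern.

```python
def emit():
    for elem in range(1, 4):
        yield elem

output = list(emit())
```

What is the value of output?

Step 1: The generator yields each value from range(1, 4).
Step 2: list() consumes all yields: [1, 2, 3].
Therefore output = [1, 2, 3].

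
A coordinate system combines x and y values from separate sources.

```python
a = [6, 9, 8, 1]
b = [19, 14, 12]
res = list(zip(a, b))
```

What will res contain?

Step 1: zip stops at shortest (len(a)=4, len(b)=3):
  Index 0: (6, 19)
  Index 1: (9, 14)
  Index 2: (8, 12)
Step 2: Last element of a (1) has no pair, dropped.
Therefore res = [(6, 19), (9, 14), (8, 12)].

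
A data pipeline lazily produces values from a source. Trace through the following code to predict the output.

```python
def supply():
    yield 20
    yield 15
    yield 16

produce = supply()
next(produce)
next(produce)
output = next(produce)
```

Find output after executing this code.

Step 1: supply() creates a generator.
Step 2: next(produce) yields 20 (consumed and discarded).
Step 3: next(produce) yields 15 (consumed and discarded).
Step 4: next(produce) yields 16, assigned to output.
Therefore output = 16.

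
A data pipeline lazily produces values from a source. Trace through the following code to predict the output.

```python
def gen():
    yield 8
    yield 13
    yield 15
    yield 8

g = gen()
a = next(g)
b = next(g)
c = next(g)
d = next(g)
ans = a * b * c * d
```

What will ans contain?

Step 1: Create generator and consume all values:
  a = next(g) = 8
  b = next(g) = 13
  c = next(g) = 15
  d = next(g) = 8
Step 2: ans = 8 * 13 * 15 * 8 = 12480.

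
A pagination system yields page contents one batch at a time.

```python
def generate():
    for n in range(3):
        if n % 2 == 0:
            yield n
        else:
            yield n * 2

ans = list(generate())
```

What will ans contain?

Step 1: For each n in range(3), yield n if even, else n*2:
  n=0 (even): yield 0
  n=1 (odd): yield 1*2 = 2
  n=2 (even): yield 2
Therefore ans = [0, 2, 2].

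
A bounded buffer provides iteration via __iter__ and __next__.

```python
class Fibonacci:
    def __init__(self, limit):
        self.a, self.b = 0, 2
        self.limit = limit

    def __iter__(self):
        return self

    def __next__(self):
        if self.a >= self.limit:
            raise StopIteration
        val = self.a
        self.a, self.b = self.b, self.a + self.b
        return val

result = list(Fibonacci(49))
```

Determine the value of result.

Step 1: Fibonacci-like sequence (a=0, b=2) until >= 49:
  Yield 0, then a,b = 2,2
  Yield 2, then a,b = 2,4
  Yield 2, then a,b = 4,6
  Yield 4, then a,b = 6,10
  Yield 6, then a,b = 10,16
  Yield 10, then a,b = 16,26
  Yield 16, then a,b = 26,42
  Yield 26, then a,b = 42,68
  Yield 42, then a,b = 68,110
Step 2: 68 >= 49, stop.
Therefore result = [0, 2, 2, 4, 6, 10, 16, 26, 42].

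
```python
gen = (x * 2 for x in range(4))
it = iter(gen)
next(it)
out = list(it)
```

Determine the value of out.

Step 1: Generator produces [0, 2, 4, 6].
Step 2: next(it) consumes first element (0).
Step 3: list(it) collects remaining: [2, 4, 6].
Therefore out = [2, 4, 6].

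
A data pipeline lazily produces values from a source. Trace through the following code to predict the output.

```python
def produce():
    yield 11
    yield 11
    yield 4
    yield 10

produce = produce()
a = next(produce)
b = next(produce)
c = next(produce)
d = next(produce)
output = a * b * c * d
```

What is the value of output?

Step 1: Create generator and consume all values:
  a = next(produce) = 11
  b = next(produce) = 11
  c = next(produce) = 4
  d = next(produce) = 10
Step 2: output = 11 * 11 * 4 * 10 = 4840.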